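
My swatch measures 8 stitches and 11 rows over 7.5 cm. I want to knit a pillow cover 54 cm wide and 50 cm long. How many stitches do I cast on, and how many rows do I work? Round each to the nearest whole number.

Cast on 58 stitches and work 73 rows.

Stitch gauge = 8/7.5 = 1.067 sts/cm; 54 × 1.067 = 57.60 → 58 sts.
Row gauge = 11/7.5 = 1.467 rows/cm; 50 × 1.467 = 73.33 → 73 rows.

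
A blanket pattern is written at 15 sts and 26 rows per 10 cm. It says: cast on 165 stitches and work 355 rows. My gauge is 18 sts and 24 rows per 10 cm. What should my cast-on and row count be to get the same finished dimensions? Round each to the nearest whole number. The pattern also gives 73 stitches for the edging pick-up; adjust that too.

Cast on 198 stitches; work 328 rows; edging pick-up 88 stitches.

Stitches: 165 × 18/15 = 198.00 → 198.
Rows: 355 × 24/26 = 327.69 → 328.
edging pick-up: 73 × 18/15 = 87.60 → 88.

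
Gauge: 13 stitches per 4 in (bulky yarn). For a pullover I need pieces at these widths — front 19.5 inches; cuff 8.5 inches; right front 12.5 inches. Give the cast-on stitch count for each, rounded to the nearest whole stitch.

front 63; cuff 28; right front 41.

Rate = 13/4 = 3.25 sts per in.
front: 19.5 × 3.25 = 63.38 → 63.
cuff: 8.5 × 3.25 = 27.62 → 28.
right front: 12.5 × 3.25 = 40.62 → 41.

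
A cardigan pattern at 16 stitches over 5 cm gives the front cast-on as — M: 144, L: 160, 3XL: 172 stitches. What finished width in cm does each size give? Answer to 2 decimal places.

16/5 = 3.2 sts per cm.
M: 144 / 3.2 = 45.000 → 45.00 cm.
L: 160 / 3.2 = 50.000 → 50.00 cm.
3XL: 172 / 3.2 = 53.750 → 53.75 cm.

M 45.00 cm; L 50.00 cm; 3XL 53.75 cm.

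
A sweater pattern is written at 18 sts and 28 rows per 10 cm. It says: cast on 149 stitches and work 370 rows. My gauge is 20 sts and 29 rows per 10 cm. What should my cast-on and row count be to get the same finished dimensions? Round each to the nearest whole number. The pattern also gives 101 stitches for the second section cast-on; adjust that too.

Stitches: 149 × 20/18 = 165.56 → 166.
Rows: 370 × 29/28 = 383.21 → 383.
second section cast-on: 101 × 20/18 = 112.22 → 112.

Cast on 166 stitches; work 383 rows; second section cast-on 112 stitches.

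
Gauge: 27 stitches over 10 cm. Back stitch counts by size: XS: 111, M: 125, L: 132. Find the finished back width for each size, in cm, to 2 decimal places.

27/10 = 2.7 sts per cm.
XS: 111 / 2.7 = 41.111 → 41.11 cm.
M: 125 / 2.7 = 46.296 → 46.30 cm.
L: 132 / 2.7 = 48.889 → 48.89 cm.

XS 41.11 cm; M 46.30 cm; L 48.89 cm.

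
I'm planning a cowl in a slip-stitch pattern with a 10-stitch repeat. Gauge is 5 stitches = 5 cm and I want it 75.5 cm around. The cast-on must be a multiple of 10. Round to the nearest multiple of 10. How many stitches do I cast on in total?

Cast on 80 stitches.

5 / 5 = 1 sts per cm.
75.5 × 1 = 75.50 sts.
Nearest multiple of 10: 80.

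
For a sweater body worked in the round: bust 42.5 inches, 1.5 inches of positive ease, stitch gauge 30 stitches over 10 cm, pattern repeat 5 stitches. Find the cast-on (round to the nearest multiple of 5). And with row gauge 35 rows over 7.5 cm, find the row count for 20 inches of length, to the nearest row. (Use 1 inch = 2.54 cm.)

Cast on 335 stitches; work 237 rows.

Finished = 42.5 + 1.5 = 44 inches.
44 inches × 2.54 = 111.76 cm.
30/10 = 3 sts per cm; 111.76 × 3 = 335.28 sts.
Nearest multiple of 5 → 335.
20 inches = 50.80 cm; × 4.667 = 237.07 → 237 rows.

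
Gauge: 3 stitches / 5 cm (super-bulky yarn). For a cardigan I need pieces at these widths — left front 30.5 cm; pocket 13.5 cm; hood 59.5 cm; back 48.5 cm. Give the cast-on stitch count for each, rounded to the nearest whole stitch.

left front 18; pocket 8; hood 36; back 29.

Rate = 3/5 = 0.6 sts per cm.
left front: 30.5 × 0.6 = 18.30 → 18.
pocket: 13.5 × 0.6 = 8.10 → 8.
hood: 59.5 × 0.6 = 35.70 → 36.
back: 48.5 × 0.6 = 29.10 → 29.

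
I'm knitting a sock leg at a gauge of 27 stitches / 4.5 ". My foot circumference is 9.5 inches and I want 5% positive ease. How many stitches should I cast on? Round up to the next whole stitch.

Finished = 9.5 × 1.05 = 9.97 in.
27 / 4.5 = 6 sts per inch.
9.97 × 6 = 59.85 sts.
→ 60 sts.

60 stitches.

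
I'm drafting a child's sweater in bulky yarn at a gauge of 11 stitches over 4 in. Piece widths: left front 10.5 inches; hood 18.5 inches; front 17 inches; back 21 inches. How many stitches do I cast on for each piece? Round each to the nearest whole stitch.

left front 29; hood 51; front 47; back 58.

Rate = 11/4 = 2.75 sts per in.
left front: 10.5 × 2.75 = 28.88 → 29.
hood: 18.5 × 2.75 = 50.88 → 51.
front: 17 × 2.75 = 46.75 → 47.
back: 21 × 2.75 = 57.75 → 58.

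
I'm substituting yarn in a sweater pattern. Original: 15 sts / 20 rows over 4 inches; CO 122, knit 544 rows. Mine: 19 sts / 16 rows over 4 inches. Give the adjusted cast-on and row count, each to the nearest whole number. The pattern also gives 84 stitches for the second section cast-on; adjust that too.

Stitches: 122 × 19/15 = 154.53 → 155.
Rows: 544 × 16/20 = 435.20 → 435.
second section cast-on: 84 × 19/15 = 106.40 → 106.

Cast on 155 stitches; work 435 rows; second section cast-on 106 stitches.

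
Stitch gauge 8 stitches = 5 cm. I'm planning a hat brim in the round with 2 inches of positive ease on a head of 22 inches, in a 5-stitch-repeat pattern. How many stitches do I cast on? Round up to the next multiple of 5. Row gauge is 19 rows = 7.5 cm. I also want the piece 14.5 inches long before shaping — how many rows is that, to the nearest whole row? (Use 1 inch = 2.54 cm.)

Finished = 22 + 2 = 24 inches.
24 inches × 2.54 = 60.96 cm.
8/5 = 1.6 sts per cm; 60.96 × 1.6 = 97.54 sts.
Next multiple of 5 → 100.
14.5 inches = 36.83 cm; × 2.533 = 93.30 → 93 rows.

Cast on 100 stitches; work 93 rows.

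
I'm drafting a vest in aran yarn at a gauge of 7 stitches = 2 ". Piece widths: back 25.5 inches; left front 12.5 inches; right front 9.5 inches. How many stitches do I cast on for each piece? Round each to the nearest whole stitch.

Rate = 7/2 = 3.5 sts per in.
back: 25.5 × 3.5 = 89.25 → 89.
left front: 12.5 × 3.5 = 43.75 → 44.
right front: 9.5 × 3.5 = 33.25 → 33.

back 89; left front 44; right front 33.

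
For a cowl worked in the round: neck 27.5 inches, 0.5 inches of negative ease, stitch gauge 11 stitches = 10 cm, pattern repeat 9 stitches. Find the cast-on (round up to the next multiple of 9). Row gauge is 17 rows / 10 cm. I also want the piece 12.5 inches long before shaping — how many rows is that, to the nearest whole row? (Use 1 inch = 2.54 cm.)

Finished = 27.5 − 0.5 = 27 inches.
27 inches × 2.54 = 68.58 cm.
11/10 = 1.1 sts per cm; 68.58 × 1.1 = 75.44 sts.
Next multiple of 9 → 81.
12.5 inches = 31.75 cm; × 1.7 = 53.98 → 54 rows.

Cast on 81 stitches; work 54 rows.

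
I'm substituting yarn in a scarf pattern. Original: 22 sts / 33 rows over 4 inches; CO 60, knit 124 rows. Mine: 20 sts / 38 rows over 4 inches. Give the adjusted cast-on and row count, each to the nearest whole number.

Stitches: 60 × 20/22 = 54.55 → 55.
Rows: 124 × 38/33 = 142.79 → 143.

Cast on 55 stitches; work 143 rows.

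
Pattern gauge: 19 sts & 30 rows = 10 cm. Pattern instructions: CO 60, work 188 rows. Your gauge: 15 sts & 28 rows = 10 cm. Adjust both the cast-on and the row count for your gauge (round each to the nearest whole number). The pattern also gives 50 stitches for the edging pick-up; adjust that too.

Cast on 47 stitches; work 175 rows; edging pick-up 39 stitches.

Stitches: 60 × 15/19 = 47.37 → 47.
Rows: 188 × 28/30 = 175.47 → 175.
edging pick-up: 50 × 15/19 = 39.47 → 39.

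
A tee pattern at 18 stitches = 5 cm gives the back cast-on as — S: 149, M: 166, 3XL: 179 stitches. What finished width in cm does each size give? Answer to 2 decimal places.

S 41.39 cm; M 46.11 cm; 3XL 49.72 cm.

18/5 = 3.6 sts per cm.
S: 149 / 3.6 = 41.389 → 41.39 cm.
M: 166 / 3.6 = 46.111 → 46.11 cm.
3XL: 179 / 3.6 = 49.722 → 49.72 cm.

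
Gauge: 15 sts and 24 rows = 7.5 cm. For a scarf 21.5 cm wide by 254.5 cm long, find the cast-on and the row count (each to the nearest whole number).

Cast on 43 stitches and work 814 rows.

Stitch gauge = 15/7.5 = 2 sts/cm; 21.5 × 2 = 43.00 → 43 sts.
Row gauge = 24/7.5 = 3.2 rows/cm; 254.5 × 3.2 = 814.40 → 814 rows.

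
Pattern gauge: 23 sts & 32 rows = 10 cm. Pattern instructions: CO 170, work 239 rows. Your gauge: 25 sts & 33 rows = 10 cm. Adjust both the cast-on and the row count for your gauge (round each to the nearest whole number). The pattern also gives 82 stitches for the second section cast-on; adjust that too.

Stitches: 170 × 25/23 = 184.78 → 185.
Rows: 239 × 33/32 = 246.47 → 246.
second section cast-on: 82 × 25/23 = 89.13 → 89.

Cast on 185 stitches; work 246 rows; second section cast-on 89 stitches.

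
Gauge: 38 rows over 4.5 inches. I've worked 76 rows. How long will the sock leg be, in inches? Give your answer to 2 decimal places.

38 rows / 4.5 inch = 8.444 rows per inch.
76 / 8.444 = 9.000 inches.

9.00 inches.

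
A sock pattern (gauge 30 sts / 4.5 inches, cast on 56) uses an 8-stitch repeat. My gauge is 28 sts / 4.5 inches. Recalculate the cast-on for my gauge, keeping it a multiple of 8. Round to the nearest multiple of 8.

56 × 28 / 30 = 52.27.
Nearest multiple of 8: 56.

56 stitches.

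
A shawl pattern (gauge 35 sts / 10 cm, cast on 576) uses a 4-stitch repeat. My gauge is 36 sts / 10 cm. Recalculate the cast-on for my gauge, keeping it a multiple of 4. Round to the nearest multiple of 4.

576 × 36 / 35 = 592.46.
Nearest multiple of 4: 592.

592 stitches.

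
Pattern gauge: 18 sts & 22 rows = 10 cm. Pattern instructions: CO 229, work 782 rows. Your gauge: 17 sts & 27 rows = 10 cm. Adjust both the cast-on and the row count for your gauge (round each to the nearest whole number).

Cast on 216 stitches; work 960 rows.

Stitches: 229 × 17/18 = 216.28 → 216.
Rows: 782 × 27/22 = 959.73 → 960.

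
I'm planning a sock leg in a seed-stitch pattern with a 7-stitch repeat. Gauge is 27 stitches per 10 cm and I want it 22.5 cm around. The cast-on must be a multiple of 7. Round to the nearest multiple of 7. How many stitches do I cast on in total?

63 stitches.

27 / 10 = 2.7 sts per cm.
22.5 × 2.7 = 60.75 sts.
Nearest multiple of 7: 63.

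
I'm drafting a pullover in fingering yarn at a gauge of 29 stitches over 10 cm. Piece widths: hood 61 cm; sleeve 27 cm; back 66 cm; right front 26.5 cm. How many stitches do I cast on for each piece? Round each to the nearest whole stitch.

Rate = 29/10 = 2.9 sts per cm.
hood: 61 × 2.9 = 176.90 → 177.
sleeve: 27 × 2.9 = 78.30 → 78.
back: 66 × 2.9 = 191.40 → 191.
right front: 26.5 × 2.9 = 76.85 → 77.

hood 177; sleeve 78; back 191; right front 77.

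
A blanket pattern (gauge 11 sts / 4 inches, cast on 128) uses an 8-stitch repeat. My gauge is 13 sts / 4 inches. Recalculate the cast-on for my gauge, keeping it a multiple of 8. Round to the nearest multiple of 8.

CO 152 sts.

128 × 13 / 11 = 151.27.
Nearest multiple of 8: 152.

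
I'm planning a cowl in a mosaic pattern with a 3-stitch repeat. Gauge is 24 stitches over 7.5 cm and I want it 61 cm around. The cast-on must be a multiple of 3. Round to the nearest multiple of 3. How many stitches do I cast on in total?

24 / 7.5 = 3.2 sts per cm.
61 × 3.2 = 195.20 sts.
Nearest multiple of 3: 195.

CO 195 sts.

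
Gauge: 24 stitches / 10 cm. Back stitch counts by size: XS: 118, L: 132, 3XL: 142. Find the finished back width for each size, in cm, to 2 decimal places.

24/10 = 2.4 sts per cm.
XS: 118 / 2.4 = 49.167 → 49.17 cm.
L: 132 / 2.4 = 55.000 → 55.00 cm.
3XL: 142 / 2.4 = 59.167 → 59.17 cm.

XS 49.17 cm; L 55.00 cm; 3XL 59.17 cm.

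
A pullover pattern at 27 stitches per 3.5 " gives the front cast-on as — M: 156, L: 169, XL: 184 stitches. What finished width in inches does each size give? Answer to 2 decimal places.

M 20.22 inches; L 21.91 inches; XL 23.85 inches.

27/3.5 = 7.714 sts per in.
M: 156 / 7.714 = 20.222 → 20.22 in.
L: 169 / 7.714 = 21.907 → 21.91 in.
XL: 184 / 7.714 = 23.852 → 23.85 in.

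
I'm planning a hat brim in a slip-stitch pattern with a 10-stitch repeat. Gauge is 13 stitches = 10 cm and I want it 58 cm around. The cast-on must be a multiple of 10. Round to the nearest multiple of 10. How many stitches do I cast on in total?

CO 80 sts.

13 / 10 = 1.3 sts per cm.
58 × 1.3 = 75.40 sts.
Nearest multiple of 10: 80.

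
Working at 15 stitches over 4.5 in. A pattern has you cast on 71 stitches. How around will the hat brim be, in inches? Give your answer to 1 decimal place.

21.3 inches.

15 stitches / 4.5 inch = 3.333 stitches per inch.
71 / 3.333 = 21.30 inches.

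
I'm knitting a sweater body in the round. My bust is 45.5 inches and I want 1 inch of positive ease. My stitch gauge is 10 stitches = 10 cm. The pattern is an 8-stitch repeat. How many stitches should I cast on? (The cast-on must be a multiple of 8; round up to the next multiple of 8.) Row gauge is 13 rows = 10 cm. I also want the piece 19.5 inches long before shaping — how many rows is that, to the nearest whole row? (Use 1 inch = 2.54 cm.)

Cast on 120 stitches; work 64 rows.

Finished = 45.5 + 1 = 46.5 inches.
46.5 inches × 2.54 = 118.11 cm.
10/10 = 1 sts per cm; 118.11 × 1 = 118.11 sts.
Next multiple of 8 → 120.
19.5 inches = 49.53 cm; × 1.3 = 64.39 → 64 rows.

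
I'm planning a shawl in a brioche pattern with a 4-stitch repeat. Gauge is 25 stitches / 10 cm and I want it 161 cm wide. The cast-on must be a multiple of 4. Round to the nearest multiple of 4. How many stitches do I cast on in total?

25 / 10 = 2.5 sts per cm.
161 × 2.5 = 402.50 sts.
Nearest multiple of 4: 404.

CO 404 sts.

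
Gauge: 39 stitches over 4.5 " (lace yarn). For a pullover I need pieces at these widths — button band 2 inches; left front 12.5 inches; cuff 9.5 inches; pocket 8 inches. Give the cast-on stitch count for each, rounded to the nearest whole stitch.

Rate = 39/4.5 = 8.667 sts per in.
button band: 2 × 8.667 = 17.33 → 17.
left front: 12.5 × 8.667 = 108.33 → 108.
cuff: 9.5 × 8.667 = 82.33 → 82.
pocket: 8 × 8.667 = 69.33 → 69.

button band 17; left front 108; cuff 82; pocket 69.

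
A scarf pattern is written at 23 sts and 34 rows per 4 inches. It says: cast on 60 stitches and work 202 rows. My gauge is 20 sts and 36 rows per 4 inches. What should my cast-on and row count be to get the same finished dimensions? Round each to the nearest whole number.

Stitches: 60 × 20/23 = 52.17 → 52.
Rows: 202 × 36/34 = 213.88 → 214.

Cast on 52 stitches; work 214 rows.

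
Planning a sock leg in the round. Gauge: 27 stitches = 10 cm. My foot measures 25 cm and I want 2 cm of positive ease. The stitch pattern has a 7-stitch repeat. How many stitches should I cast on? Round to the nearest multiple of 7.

Finished = 25 + 2 = 27 cm.
27 / 10 = 2.7 sts/cm.
27 × 2.7 = 72.90 sts.
Nearest multiple of 7: 70.

CO 70 sts.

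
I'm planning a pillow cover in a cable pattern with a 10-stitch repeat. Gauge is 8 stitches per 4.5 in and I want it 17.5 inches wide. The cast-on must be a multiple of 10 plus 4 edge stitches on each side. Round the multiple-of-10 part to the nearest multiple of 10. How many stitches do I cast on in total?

28 stitches.

8 / 4.5 = 1.778 sts per inch.
17.5 × 1.778 = 31.11 sts.
Less 8 edge sts → 23.11 for the repeat.
Nearest multiple of 10: 20.
Add back 8 edge sts → 28.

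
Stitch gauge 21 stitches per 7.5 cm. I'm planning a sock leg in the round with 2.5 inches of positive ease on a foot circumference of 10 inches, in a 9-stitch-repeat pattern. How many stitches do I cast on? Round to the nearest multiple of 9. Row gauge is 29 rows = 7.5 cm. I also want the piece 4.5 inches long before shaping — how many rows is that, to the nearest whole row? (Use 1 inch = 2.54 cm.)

Finished = 10 + 2.5 = 12.5 inches.
12.5 inches × 2.54 = 31.75 cm.
21/7.5 = 2.8 sts per cm; 31.75 × 2.8 = 88.90 sts.
Nearest multiple of 9 → 90.
4.5 inches = 11.43 cm; × 3.867 = 44.20 → 44 rows.

Cast on 90 stitches; work 44 rows.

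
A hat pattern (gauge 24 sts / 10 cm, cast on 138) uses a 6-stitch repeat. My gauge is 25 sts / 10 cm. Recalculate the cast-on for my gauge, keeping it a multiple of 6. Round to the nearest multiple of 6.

138 × 25 / 24 = 143.75.
Nearest multiple of 6: 144.

144 stitches.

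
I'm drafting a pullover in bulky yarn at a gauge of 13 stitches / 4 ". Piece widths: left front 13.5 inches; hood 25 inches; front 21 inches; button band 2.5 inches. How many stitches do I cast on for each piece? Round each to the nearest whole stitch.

Rate = 13/4 = 3.25 sts per in.
left front: 13.5 × 3.25 = 43.88 → 44.
hood: 25 × 3.25 = 81.25 → 81.
front: 21 × 3.25 = 68.25 → 68.
button band: 2.5 × 3.25 = 8.12 → 8.

left front 44; hood 81; front 68; button band 8.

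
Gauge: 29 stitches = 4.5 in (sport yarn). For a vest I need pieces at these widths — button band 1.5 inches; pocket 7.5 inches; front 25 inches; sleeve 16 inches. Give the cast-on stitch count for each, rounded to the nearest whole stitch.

button band 10; pocket 48; front 161; sleeve 103.

Rate = 29/4.5 = 6.444 sts per in.
button band: 1.5 × 6.444 = 9.67 → 10.
pocket: 7.5 × 6.444 = 48.33 → 48.
front: 25 × 6.444 = 161.11 → 161.
sleeve: 16 × 6.444 = 103.11 → 103.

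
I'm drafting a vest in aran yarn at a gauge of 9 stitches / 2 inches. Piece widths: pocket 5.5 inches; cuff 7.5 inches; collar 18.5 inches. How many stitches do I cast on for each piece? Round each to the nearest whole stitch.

Rate = 9/2 = 4.5 sts per in.
pocket: 5.5 × 4.5 = 24.75 → 25.
cuff: 7.5 × 4.5 = 33.75 → 34.
collar: 18.5 × 4.5 = 83.25 → 83.

pocket 25; cuff 34; collar 83.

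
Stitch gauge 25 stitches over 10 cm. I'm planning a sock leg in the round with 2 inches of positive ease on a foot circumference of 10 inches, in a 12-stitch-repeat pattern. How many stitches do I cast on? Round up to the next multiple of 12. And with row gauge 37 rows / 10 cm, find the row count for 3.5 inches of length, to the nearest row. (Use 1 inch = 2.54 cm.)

Cast on 84 stitches; work 33 rows.

Finished = 10 + 2 = 12 inches.
12 inches × 2.54 = 30.48 cm.
25/10 = 2.5 sts per cm; 30.48 × 2.5 = 76.20 sts.
Next multiple of 12 → 84.
3.5 inches = 8.89 cm; × 3.7 = 32.89 → 33 rows.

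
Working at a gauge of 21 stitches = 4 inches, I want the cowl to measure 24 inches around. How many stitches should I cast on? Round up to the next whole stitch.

21 stitches / 4 in = 5.25 stitches per inch.
24 × 5.25 = 126.00 stitches.

126 stitches.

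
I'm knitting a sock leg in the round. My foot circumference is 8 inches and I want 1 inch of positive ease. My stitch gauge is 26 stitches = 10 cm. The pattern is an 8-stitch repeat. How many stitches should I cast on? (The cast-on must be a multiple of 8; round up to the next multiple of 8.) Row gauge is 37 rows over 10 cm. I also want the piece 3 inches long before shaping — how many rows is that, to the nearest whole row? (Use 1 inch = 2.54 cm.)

Cast on 64 stitches; work 28 rows.

Finished = 8 + 1 = 9 inches.
9 inches × 2.54 = 22.86 cm.
26/10 = 2.6 sts per cm; 22.86 × 2.6 = 59.44 sts.
Next multiple of 8 → 64.
3 inches = 7.62 cm; × 3.7 = 28.19 → 28 rows.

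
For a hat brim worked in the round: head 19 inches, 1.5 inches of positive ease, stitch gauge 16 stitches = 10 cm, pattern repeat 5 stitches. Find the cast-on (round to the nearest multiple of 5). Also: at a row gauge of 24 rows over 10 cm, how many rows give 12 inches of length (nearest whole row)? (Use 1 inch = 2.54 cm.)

Cast on 85 stitches; work 73 rows.

Finished = 19 + 1.5 = 20.5 inches.
20.5 inches × 2.54 = 52.07 cm.
16/10 = 1.6 sts per cm; 52.07 × 1.6 = 83.31 sts.
Nearest multiple of 5 → 85.
12 inches = 30.48 cm; × 2.4 = 73.15 → 73 rows.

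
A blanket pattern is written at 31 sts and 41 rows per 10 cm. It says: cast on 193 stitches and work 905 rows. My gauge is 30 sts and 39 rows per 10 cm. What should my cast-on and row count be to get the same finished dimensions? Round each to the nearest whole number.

Stitches: 193 × 30/31 = 186.77 → 187.
Rows: 905 × 39/41 = 860.85 → 861.

Cast on 187 stitches; work 861 rows.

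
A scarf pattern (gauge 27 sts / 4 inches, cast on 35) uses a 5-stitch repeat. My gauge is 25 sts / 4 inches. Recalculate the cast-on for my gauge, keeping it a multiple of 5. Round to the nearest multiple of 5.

Cast on 30 stitches.

35 × 25 / 27 = 32.41.
Nearest multiple of 5: 30.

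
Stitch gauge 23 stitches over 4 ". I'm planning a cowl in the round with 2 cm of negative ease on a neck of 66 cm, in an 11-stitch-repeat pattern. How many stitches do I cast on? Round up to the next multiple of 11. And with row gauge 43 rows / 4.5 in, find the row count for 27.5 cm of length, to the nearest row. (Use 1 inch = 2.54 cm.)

Cast on 154 stitches; work 103 rows.

Finished = 66 − 2 = 64 cm.
64 cm × 1/2.54 = 25.20 inches.
23/4 = 5.75 sts per in; 25.20 × 5.75 = 144.88 sts.
Next multiple of 11 → 154.
27.5 cm = 10.83 inches; × 9.556 = 103.46 → 103 rows.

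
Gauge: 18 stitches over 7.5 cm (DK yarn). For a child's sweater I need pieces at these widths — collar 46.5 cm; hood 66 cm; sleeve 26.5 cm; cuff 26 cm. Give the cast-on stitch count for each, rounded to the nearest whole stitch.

Rate = 18/7.5 = 2.4 sts per cm.
collar: 46.5 × 2.4 = 111.60 → 112.
hood: 66 × 2.4 = 158.40 → 158.
sleeve: 26.5 × 2.4 = 63.60 → 64.
cuff: 26 × 2.4 = 62.40 → 62.

collar 112; hood 158; sleeve 64; cuff 62.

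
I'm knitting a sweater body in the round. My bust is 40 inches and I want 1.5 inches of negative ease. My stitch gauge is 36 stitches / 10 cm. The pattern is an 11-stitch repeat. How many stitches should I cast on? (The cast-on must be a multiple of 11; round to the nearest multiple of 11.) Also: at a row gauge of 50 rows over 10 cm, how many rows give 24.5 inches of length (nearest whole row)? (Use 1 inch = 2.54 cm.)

Cast on 352 stitches; work 311 rows.

Finished = 40 − 1.5 = 38.5 inches.
38.5 inches × 2.54 = 97.79 cm.
36/10 = 3.6 sts per cm; 97.79 × 3.6 = 352.04 sts.
Nearest multiple of 11 → 352.
24.5 inches = 62.23 cm; × 5 = 311.15 → 311 rows.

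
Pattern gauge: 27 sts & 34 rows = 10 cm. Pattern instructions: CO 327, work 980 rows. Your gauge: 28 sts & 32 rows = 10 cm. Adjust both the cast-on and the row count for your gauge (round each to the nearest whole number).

Stitches: 327 × 28/27 = 339.11 → 339.
Rows: 980 × 32/34 = 922.35 → 922.

Cast on 339 stitches; work 922 rows.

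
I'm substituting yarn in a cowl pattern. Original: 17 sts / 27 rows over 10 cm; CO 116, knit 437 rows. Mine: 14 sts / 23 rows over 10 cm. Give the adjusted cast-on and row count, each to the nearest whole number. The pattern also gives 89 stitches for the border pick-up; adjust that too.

Stitches: 116 × 14/17 = 95.53 → 96.
Rows: 437 × 23/27 = 372.26 → 372.
border pick-up: 89 × 14/17 = 73.29 → 73.

Cast on 96 stitches; work 372 rows; border pick-up 73 stitches.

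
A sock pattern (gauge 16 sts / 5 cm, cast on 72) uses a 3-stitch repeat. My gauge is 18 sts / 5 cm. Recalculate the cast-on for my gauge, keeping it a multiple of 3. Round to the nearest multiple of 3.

72 × 18 / 16 = 81.00.
Nearest multiple of 3: 81.

81 stitches.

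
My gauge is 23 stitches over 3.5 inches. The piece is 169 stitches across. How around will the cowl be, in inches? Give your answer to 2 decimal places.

23 stitches / 3.5 inch = 6.571 stitches per inch.
169 / 6.571 = 25.717 inches.

25.72 inches.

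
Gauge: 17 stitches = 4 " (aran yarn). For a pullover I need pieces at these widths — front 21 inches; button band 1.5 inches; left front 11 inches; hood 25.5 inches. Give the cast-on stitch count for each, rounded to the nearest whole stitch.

front 89; button band 6; left front 47; hood 108.

Rate = 17/4 = 4.25 sts per in.
front: 21 × 4.25 = 89.25 → 89.
button band: 1.5 × 4.25 = 6.38 → 6.
left front: 11 × 4.25 = 46.75 → 47.
hood: 25.5 × 4.25 = 108.38 → 108.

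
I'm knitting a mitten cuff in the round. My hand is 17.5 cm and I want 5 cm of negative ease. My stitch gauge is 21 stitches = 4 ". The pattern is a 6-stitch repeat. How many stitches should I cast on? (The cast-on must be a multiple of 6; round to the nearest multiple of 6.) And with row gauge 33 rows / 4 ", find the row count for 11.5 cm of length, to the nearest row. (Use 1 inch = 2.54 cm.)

Cast on 24 stitches; work 37 rows.

Finished = 17.5 − 5 = 12.5 cm.
12.5 cm × 1/2.54 = 4.92 inches.
21/4 = 5.25 sts per in; 4.92 × 5.25 = 25.84 sts.
Nearest multiple of 6 → 24.
11.5 cm = 4.53 inches; × 8.25 = 37.35 → 37 rows.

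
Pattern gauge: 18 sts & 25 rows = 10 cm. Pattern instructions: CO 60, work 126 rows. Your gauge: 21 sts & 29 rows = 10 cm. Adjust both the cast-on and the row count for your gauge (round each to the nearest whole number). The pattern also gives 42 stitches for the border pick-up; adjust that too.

Cast on 70 stitches; work 146 rows; border pick-up 49 stitches.

Stitches: 60 × 21/18 = 70.00 → 70.
Rows: 126 × 29/25 = 146.16 → 146.
border pick-up: 42 × 21/18 = 49.00 → 49.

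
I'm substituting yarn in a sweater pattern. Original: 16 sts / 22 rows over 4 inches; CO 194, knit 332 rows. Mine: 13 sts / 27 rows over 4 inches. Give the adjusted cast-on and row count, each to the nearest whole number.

Stitches: 194 × 13/16 = 157.62 → 158.
Rows: 332 × 27/22 = 407.45 → 407.

Cast on 158 stitches; work 407 rows.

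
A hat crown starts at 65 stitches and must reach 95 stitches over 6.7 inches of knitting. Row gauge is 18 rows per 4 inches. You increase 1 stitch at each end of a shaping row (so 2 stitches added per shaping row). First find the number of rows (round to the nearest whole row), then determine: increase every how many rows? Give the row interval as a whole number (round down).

Rows = 6.7 × 4.5 = 30.2 → 30 rows.
Stitches to add: 30 → 15 shaping rows (at 2 st each).
30 / 15 = 2.00 → every 2 rows.

Increase every 2nd row.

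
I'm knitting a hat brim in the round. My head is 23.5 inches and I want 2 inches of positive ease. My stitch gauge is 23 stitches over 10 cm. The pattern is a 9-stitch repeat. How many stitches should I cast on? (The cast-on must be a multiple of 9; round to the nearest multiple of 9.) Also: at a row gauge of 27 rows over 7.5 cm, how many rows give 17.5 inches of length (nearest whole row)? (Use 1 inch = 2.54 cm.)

Cast on 153 stitches; work 160 rows.

Finished = 23.5 + 2 = 25.5 inches.
25.5 inches × 2.54 = 64.77 cm.
23/10 = 2.3 sts per cm; 64.77 × 2.3 = 148.97 sts.
Nearest multiple of 9 → 153.
17.5 inches = 44.45 cm; × 3.6 = 160.02 → 160 rows.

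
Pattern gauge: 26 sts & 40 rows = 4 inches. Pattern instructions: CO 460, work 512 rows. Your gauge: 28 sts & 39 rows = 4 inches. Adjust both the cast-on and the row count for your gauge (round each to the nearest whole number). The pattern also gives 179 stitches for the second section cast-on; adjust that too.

Stitches: 460 × 28/26 = 495.38 → 495.
Rows: 512 × 39/40 = 499.20 → 499.
second section cast-on: 179 × 28/26 = 192.77 → 193.

Cast on 495 stitches; work 499 rows; second section cast-on 193 stitches.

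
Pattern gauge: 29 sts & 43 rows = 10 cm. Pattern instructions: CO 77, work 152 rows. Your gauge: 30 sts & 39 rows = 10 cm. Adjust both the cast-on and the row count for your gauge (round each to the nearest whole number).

Stitches: 77 × 30/29 = 79.66 → 80.
Rows: 152 × 39/43 = 137.86 → 138.

Cast on 80 stitches; work 138 rows.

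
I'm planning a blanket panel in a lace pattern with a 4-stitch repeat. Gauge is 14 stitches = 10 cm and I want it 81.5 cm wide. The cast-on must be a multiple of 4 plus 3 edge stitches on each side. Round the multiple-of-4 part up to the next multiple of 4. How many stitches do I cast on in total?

118 stitches.

14 / 10 = 1.4 sts per cm.
81.5 × 1.4 = 114.10 sts.
Less 6 edge sts → 108.10 for the repeat.
Next multiple of 4: 112.
Add back 6 edge sts → 118.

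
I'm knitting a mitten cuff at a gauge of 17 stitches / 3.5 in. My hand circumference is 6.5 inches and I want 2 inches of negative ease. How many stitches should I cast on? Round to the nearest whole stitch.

CO 22 sts.

Finished = 6.5 − 2 = 4.5 in.
17 / 3.5 = 4.857 sts per inch.
4.50 × 4.857 = 21.86 sts.
→ 22 sts.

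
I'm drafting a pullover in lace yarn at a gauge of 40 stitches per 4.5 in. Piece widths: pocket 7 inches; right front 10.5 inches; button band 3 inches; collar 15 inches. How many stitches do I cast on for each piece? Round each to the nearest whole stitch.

pocket 62; right front 93; button band 27; collar 133.

Rate = 40/4.5 = 8.889 sts per in.
pocket: 7 × 8.889 = 62.22 → 62.
right front: 10.5 × 8.889 = 93.33 → 93.
button band: 3 × 8.889 = 26.67 → 27.
collar: 15 × 8.889 = 133.33 → 133.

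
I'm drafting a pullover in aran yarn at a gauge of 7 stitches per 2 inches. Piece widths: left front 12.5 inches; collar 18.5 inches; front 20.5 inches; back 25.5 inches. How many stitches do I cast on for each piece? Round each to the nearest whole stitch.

Rate = 7/2 = 3.5 sts per in.
left front: 12.5 × 3.5 = 43.75 → 44.
collar: 18.5 × 3.5 = 64.75 → 65.
front: 20.5 × 3.5 = 71.75 → 72.
back: 25.5 × 3.5 = 89.25 → 89.

left front 44; collar 65; front 72; back 89.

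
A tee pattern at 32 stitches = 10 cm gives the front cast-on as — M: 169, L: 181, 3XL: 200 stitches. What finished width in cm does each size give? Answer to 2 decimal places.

M 52.81 cm; L 56.56 cm; 3XL 62.50 cm.

32/10 = 3.2 sts per cm.
M: 169 / 3.2 = 52.812 → 52.81 cm.
L: 181 / 3.2 = 56.562 → 56.56 cm.
3XL: 200 / 3.2 = 62.500 → 62.50 cm.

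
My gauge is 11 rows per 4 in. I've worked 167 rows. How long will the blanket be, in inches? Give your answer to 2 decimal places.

11 rows / 4 inch = 2.75 rows per inch.
167 / 2.75 = 60.727 inches.

60.73 inches.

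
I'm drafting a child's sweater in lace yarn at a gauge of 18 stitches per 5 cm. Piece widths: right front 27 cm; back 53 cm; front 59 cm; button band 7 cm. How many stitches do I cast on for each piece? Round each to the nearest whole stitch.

right front 97; back 191; front 212; button band 25.

Rate = 18/5 = 3.6 sts per cm.
right front: 27 × 3.6 = 97.20 → 97.
back: 53 × 3.6 = 190.80 → 191.
front: 59 × 3.6 = 212.40 → 212.
button band: 7 × 3.6 = 25.20 → 25.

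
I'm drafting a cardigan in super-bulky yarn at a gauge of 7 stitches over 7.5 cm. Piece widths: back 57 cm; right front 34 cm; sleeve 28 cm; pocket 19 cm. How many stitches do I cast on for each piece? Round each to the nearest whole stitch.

Rate = 7/7.5 = 0.933 sts per cm.
back: 57 × 0.933 = 53.20 → 53.
right front: 34 × 0.933 = 31.73 → 32.
sleeve: 28 × 0.933 = 26.13 → 26.
pocket: 19 × 0.933 = 17.73 → 18.

back 53; right front 32; sleeve 26; pocket 18.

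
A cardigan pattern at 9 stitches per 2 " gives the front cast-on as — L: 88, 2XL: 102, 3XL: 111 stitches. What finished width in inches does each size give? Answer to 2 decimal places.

L 19.56 inches; 2XL 22.67 inches; 3XL 24.67 inches.

9/2 = 4.5 sts per in.
L: 88 / 4.5 = 19.556 → 19.56 in.
2XL: 102 / 4.5 = 22.667 → 22.67 in.
3XL: 111 / 4.5 = 24.667 → 24.67 in.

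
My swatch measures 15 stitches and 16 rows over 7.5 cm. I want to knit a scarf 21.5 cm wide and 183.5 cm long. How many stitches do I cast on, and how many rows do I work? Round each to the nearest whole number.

Stitch gauge = 15/7.5 = 2 sts/cm; 21.5 × 2 = 43.00 → 43 sts.
Row gauge = 16/7.5 = 2.133 rows/cm; 183.5 × 2.133 = 391.47 → 391 rows.

Cast on 43 stitches and work 391 rows.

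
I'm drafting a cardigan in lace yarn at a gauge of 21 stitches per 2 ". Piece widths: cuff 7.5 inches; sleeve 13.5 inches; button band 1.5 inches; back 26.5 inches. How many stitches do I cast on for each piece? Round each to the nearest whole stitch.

Rate = 21/2 = 10.5 sts per in.
cuff: 7.5 × 10.5 = 78.75 → 79.
sleeve: 13.5 × 10.5 = 141.75 → 142.
button band: 1.5 × 10.5 = 15.75 → 16.
back: 26.5 × 10.5 = 278.25 → 278.

cuff 79; sleeve 142; button band 16; back 278.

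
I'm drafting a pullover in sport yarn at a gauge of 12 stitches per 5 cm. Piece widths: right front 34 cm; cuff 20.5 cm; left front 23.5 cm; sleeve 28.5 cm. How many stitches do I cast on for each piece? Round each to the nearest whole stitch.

right front 82; cuff 49; left front 56; sleeve 68.

Rate = 12/5 = 2.4 sts per cm.
right front: 34 × 2.4 = 81.60 → 82.
cuff: 20.5 × 2.4 = 49.20 → 49.
left front: 23.5 × 2.4 = 56.40 → 56.
sleeve: 28.5 × 2.4 = 68.40 → 68.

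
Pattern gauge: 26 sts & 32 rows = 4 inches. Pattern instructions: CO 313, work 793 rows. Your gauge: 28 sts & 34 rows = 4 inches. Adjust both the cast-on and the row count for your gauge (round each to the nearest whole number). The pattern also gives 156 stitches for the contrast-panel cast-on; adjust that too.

Stitches: 313 × 28/26 = 337.08 → 337.
Rows: 793 × 34/32 = 842.56 → 843.
contrast-panel cast-on: 156 × 28/26 = 168.00 → 168.

Cast on 337 stitches; work 843 rows; contrast-panel cast-on 168 stitches.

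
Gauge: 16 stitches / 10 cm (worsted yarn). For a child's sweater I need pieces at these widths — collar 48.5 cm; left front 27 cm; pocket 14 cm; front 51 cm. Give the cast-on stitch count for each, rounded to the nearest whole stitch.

collar 78; left front 43; pocket 22; front 82.

Rate = 16/10 = 1.6 sts per cm.
collar: 48.5 × 1.6 = 77.60 → 78.
left front: 27 × 1.6 = 43.20 → 43.
pocket: 14 × 1.6 = 22.40 → 22.
front: 51 × 1.6 = 81.60 → 82.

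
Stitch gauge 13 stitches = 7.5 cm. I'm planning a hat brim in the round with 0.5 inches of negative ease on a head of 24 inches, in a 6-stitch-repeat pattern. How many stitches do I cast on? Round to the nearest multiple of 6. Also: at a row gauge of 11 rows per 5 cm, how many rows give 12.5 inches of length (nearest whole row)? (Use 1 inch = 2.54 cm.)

Finished = 24 − 0.5 = 23.5 inches.
23.5 inches × 2.54 = 59.69 cm.
13/7.5 = 1.733 sts per cm; 59.69 × 1.733 = 103.46 sts.
Nearest multiple of 6 → 102.
12.5 inches = 31.75 cm; × 2.2 = 69.85 → 70 rows.

Cast on 102 stitches; work 70 rows.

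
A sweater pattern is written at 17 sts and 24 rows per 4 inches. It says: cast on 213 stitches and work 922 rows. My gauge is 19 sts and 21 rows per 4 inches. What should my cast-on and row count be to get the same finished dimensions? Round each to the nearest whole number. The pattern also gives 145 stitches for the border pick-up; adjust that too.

Cast on 238 stitches; work 807 rows; border pick-up 162 stitches.

Stitches: 213 × 19/17 = 238.06 → 238.
Rows: 922 × 21/24 = 806.75 → 807.
border pick-up: 145 × 19/17 = 162.06 → 162.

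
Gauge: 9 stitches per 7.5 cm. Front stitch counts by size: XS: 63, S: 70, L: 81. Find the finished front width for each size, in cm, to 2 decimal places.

9/7.5 = 1.2 sts per cm.
XS: 63 / 1.2 = 52.500 → 52.50 cm.
S: 70 / 1.2 = 58.333 → 58.33 cm.
L: 81 / 1.2 = 67.500 → 67.50 cm.

XS 52.50 cm; S 58.33 cm; L 67.50 cm.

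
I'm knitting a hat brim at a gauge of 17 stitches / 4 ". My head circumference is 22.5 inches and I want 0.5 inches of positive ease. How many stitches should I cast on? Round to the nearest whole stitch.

CO 98 sts.

Finished = 22.5 + 0.5 = 23 in.
17 / 4 = 4.25 sts per inch.
23.00 × 4.25 = 97.75 sts.
→ 98 sts.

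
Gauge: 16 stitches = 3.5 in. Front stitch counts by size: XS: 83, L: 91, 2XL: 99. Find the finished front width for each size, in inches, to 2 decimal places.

XS 18.16 inches; L 19.91 inches; 2XL 21.66 inches.

16/3.5 = 4.571 sts per in.
XS: 83 / 4.571 = 18.156 → 18.16 in.
L: 91 / 4.571 = 19.906 → 19.91 in.
2XL: 99 / 4.571 = 21.656 → 21.66 in.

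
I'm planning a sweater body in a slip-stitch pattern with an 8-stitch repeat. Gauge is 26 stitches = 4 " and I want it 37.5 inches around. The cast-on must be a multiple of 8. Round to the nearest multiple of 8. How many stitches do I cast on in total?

26 / 4 = 6.5 sts per inch.
37.5 × 6.5 = 243.75 sts.
Nearest multiple of 8: 240.

CO 240 sts.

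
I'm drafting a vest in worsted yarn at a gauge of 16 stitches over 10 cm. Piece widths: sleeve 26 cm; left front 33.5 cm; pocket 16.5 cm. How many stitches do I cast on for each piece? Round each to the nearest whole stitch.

sleeve 42; left front 54; pocket 26.

Rate = 16/10 = 1.6 sts per cm.
sleeve: 26 × 1.6 = 41.60 → 42.
left front: 33.5 × 1.6 = 53.60 → 54.
pocket: 16.5 × 1.6 = 26.40 → 26.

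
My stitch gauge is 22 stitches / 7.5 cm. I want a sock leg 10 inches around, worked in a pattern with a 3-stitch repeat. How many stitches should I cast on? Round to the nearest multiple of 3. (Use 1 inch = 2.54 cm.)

10 in = 10 × 2.54 = 25.40 cm.
22 / 7.5 = 2.933 sts/cm.
25.40 × 2.933 = 74.51 sts.
→ 75.

CO 75 sts.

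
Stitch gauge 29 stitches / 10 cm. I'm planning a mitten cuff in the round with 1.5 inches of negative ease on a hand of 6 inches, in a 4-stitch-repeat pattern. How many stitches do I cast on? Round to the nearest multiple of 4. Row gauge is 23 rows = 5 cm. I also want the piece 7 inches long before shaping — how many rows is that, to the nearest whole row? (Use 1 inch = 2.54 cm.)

Finished = 6 − 1.5 = 4.5 inches.
4.5 inches × 2.54 = 11.43 cm.
29/10 = 2.9 sts per cm; 11.43 × 2.9 = 33.15 sts.
Nearest multiple of 4 → 32.
7 inches = 17.78 cm; × 4.6 = 81.79 → 82 rows.

Cast on 32 stitches; work 82 rows.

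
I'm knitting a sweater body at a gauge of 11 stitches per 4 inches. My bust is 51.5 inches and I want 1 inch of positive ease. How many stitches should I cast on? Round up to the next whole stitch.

CO 145 sts.

Finished = 51.5 + 1 = 52.5 in.
11 / 4 = 2.75 sts per inch.
52.50 × 2.75 = 144.38 sts.
→ 145 sts.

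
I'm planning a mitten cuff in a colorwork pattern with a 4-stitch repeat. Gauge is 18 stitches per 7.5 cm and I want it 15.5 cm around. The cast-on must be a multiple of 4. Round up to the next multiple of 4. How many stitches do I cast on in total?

CO 40 sts.

18 / 7.5 = 2.4 sts per cm.
15.5 × 2.4 = 37.20 sts.
Next multiple of 4: 40.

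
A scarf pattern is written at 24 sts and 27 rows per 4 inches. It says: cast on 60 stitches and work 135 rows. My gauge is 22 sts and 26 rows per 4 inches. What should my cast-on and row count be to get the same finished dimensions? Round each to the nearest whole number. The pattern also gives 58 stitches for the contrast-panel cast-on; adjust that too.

Cast on 55 stitches; work 130 rows; contrast-panel cast-on 53 stitches.

Stitches: 60 × 22/24 = 55.00 → 55.
Rows: 135 × 26/27 = 130.00 → 130.
contrast-panel cast-on: 58 × 22/24 = 53.17 → 53.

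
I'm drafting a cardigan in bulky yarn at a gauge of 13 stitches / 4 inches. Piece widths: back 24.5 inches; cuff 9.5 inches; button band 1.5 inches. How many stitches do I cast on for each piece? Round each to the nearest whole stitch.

back 80; cuff 31; button band 5.

Rate = 13/4 = 3.25 sts per in.
back: 24.5 × 3.25 = 79.62 → 80.
cuff: 9.5 × 3.25 = 30.88 → 31.
button band: 1.5 × 3.25 = 4.88 → 5.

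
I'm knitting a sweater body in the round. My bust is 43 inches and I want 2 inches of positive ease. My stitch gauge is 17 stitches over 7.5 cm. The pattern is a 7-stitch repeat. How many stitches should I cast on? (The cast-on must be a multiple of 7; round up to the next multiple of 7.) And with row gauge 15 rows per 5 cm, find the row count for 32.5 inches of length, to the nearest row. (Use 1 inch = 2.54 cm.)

Finished = 43 + 2 = 45 inches.
45 inches × 2.54 = 114.30 cm.
17/7.5 = 2.267 sts per cm; 114.30 × 2.267 = 259.08 sts.
Next multiple of 7 → 266.
32.5 inches = 82.55 cm; × 3 = 247.65 → 248 rows.

Cast on 266 stitches; work 248 rows.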